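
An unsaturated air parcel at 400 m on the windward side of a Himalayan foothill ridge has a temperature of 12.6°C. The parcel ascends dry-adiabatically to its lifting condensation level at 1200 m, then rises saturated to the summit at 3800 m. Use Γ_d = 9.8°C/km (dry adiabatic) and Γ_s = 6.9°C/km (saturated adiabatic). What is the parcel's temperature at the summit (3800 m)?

-13.18°C

400 → 1200 m (dry, 9.8°C/km): ΔT = -9.8 × 0.8 = -7.84°C → T = 4.76°C
1200 → 3800 m (saturated, 6.9°C/km): ΔT = -6.9 × 2.6 = -17.94°C → T = -13.18°C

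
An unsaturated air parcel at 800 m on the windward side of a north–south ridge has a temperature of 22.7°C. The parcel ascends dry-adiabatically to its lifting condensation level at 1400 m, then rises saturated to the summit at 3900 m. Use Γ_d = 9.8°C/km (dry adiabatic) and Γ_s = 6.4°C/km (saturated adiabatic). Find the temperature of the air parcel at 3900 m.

800 → 1400 m (dry, 9.8°C/km): ΔT = -9.8 × 0.6 = -5.88°C → T = 16.82°C
1400 → 3900 m (saturated, 6.4°C/km): ΔT = -6.4 × 2.5 = -16°C → T = 0.82°C

0.82°C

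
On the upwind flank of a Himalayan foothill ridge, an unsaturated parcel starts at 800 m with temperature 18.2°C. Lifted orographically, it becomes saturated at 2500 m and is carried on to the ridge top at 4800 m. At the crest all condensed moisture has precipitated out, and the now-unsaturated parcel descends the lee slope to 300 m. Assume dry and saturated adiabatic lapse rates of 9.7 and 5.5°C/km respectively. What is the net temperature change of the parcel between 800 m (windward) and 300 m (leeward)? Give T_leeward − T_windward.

+14.51°C

800–2500 m, dry: Δz = 1.7 km ⇒ ΔT = -16.49°C; T = 1.71°C
2500–4800 m, saturated: Δz = 2.3 km ⇒ ΔT = -12.65°C; T = -10.94°C
4800–300 m, dry descent: Δz = 4.5 km ⇒ ΔT = +43.65°C; T = 32.71°C
Net change vs windward start: 32.71 − 18.2 = +14.51°C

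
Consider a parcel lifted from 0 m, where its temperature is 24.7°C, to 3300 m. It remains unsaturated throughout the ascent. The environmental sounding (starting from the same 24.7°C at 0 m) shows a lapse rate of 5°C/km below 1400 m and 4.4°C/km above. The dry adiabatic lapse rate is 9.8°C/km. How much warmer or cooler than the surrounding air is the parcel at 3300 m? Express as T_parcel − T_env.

-16.98°C (parcel cooler than environment)

Parcel:
  0–3300 m, dry: Δz = 3.3 km ⇒ ΔT = -32.34°C; T = -7.64°C
Environment:
  0–1400 m, environment, lower layer: Δz = 1.4 km ⇒ ΔT = -7°C; T = 17.7°C
  1400–3300 m, environment, upper layer: Δz = 1.9 km ⇒ ΔT = -8.36°C; T = 9.34°C
T_parcel − T_env = -7.64 − 9.34 = -16.98°C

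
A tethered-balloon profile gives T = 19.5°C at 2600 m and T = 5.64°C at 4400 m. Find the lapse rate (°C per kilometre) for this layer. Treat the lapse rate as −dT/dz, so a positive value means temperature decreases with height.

7.7°C/km

Γ = −ΔT/Δz = (19.5 − 5.64) / (4400 − 2600) m
  = 13.86°C / 1.8 km = 7.7°C/km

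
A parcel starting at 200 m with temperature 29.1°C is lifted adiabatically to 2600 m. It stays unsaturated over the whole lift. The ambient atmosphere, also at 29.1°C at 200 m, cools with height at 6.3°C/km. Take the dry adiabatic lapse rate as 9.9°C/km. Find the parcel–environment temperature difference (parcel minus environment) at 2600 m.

-8.64°C (parcel cooler than environment)

Parcel:
  From 200 m to 2600 m (dry): cools by 9.9 × 2.4 = 23.76°C, giving 5.34°C.
Environment:
  From 200 m to 2600 m (environment): cools by 6.3 × 2.4 = 15.12°C, giving 13.98°C.
T_parcel − T_env = 5.34 − 13.98 = -8.64°C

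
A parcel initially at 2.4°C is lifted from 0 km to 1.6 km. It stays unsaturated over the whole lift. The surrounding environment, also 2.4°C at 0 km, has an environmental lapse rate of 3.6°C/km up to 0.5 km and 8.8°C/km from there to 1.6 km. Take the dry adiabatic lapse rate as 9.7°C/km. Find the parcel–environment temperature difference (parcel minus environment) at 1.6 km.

Parcel:
  0 → 1600 m (dry, 9.7°C/km): ΔT = -9.7 × 1.6 = -15.52°C → T = -13.12°C
Environment:
  0 → 500 m (environment, lower layer, 3.6°C/km): ΔT = -3.6 × 0.5 = -1.8°C → T = 0.6°C
  500 → 1600 m (environment, upper layer, 8.8°C/km): ΔT = -8.8 × 1.1 = -9.68°C → T = -9.08°C
T_parcel − T_env = -13.12 − (-9.08) = -4.04°C

-4.04°C (parcel cooler than environment)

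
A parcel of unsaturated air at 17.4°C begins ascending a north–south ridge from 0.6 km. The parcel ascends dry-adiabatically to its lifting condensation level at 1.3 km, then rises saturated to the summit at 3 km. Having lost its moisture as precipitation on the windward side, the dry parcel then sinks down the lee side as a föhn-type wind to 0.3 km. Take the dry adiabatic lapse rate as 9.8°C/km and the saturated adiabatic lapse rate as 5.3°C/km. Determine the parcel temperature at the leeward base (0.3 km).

27.99°C

600–1300 m, dry: Δz = 0.7 km ⇒ ΔT = -6.86°C; T = 10.54°C
1300–3000 m, saturated: Δz = 1.7 km ⇒ ΔT = -9.01°C; T = 1.53°C
3000–300 m, dry descent: Δz = 2.7 km ⇒ ΔT = +26.46°C; T = 27.99°C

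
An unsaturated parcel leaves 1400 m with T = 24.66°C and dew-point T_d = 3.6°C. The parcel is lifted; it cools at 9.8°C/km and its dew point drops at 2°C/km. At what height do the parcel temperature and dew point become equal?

4100 m

T and T_d converge at 9.8 − 2 = 7.8°C per km
Height above start = (24.66 − 3.6) / 7.8 = 2.7 km
LCL altitude = 1400 m + 2700 m = 4100 m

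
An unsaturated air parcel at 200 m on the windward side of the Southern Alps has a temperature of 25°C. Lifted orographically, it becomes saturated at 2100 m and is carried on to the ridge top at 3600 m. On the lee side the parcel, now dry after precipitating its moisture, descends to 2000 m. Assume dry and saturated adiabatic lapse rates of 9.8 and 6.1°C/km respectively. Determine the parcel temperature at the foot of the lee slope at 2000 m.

Dry to 2100 m: -9.8 × 1.9 km = -18.62°C, so T = 6.38°C.
Saturated to 3600 m: -6.1 × 1.5 km = -9.15°C, so T = -2.77°C.
Dry descent to 2000 m: +9.8 × 1.6 km = +15.68°C, so T = 12.91°C.

12.91°C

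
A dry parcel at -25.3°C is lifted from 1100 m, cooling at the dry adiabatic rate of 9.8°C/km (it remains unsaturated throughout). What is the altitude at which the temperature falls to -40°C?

2600 m

Height above start = (-25.3 − (-40)) / 9.8 = 1.5 km
Altitude = 1100 m + 1500 m = 2600 m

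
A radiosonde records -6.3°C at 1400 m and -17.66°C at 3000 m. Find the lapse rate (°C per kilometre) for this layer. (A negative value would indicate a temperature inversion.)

7.1°C/km

Γ = −ΔT/Δz = (-6.3 − (-17.66)) / (3000 − 1400) m
  = 11.36°C / 1.6 km = 7.1°C/km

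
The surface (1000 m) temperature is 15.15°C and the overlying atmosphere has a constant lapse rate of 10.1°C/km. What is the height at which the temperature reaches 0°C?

2500 m

Height above start = (15.15 − 0) / 10.1 = 1.5 km
Altitude = 1000 m + 1500 m = 2500 m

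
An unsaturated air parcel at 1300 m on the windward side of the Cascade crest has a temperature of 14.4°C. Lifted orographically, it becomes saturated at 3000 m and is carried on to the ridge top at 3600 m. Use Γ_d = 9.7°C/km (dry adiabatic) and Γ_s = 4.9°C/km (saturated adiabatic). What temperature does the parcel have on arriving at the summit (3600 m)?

Dry to 3000 m: -9.7 × 1.7 km = -16.49°C, so T = -2.09°C.
Saturated to 3600 m: -4.9 × 0.6 km = -2.94°C, so T = -5.03°C.

-5.03°C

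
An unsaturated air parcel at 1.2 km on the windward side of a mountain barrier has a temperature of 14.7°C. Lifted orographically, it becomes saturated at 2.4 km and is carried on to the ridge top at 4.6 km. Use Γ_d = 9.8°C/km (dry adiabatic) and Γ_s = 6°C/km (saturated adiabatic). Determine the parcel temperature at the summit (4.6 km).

1200 → 2400 m (dry, 9.8°C/km): ΔT = -9.8 × 1.2 = -11.76°C → T = 2.94°C
2400 → 4600 m (saturated, 6°C/km): ΔT = -6 × 2.2 = -13.2°C → T = -10.26°C

-10.26°C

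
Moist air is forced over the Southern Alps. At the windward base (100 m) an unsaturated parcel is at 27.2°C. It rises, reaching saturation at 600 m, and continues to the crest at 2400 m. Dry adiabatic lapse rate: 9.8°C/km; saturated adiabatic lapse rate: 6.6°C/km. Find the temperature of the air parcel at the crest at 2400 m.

10.42°C

100–600 m, dry: Δz = 0.5 km ⇒ ΔT = -4.9°C; T = 22.3°C
600–2400 m, saturated: Δz = 1.8 km ⇒ ΔT = -11.88°C; T = 10.42°C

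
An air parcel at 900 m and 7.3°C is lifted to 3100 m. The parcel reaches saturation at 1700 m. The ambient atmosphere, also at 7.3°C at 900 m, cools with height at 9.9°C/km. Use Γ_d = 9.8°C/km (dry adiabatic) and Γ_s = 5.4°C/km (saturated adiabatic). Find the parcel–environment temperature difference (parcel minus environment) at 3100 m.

Parcel:
  900–1700 m, dry: Δz = 0.8 km ⇒ ΔT = -7.84°C; T = -0.54°C
  1700–3100 m, saturated: Δz = 1.4 km ⇒ ΔT = -7.56°C; T = -8.1°C
Environment:
  900–3100 m, environment: Δz = 2.2 km ⇒ ΔT = -21.78°C; T = -14.48°C
T_parcel − T_env = -8.1 − (-14.48) = +6.38°C

+6.38°C (parcel warmer than environment)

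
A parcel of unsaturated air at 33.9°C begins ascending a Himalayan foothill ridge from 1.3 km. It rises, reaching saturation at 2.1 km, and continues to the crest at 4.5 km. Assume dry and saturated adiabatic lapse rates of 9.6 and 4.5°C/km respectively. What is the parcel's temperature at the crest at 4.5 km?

Dry to 2100 m: -9.6 × 0.8 km = -7.68°C, so T = 26.22°C.
Saturated to 4500 m: -4.5 × 2.4 km = -10.8°C, so T = 15.42°C.

15.42°C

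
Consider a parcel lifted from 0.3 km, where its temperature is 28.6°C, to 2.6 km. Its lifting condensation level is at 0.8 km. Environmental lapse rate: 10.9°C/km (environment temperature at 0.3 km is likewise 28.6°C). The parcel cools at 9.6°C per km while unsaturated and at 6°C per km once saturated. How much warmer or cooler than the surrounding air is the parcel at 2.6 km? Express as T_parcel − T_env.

+9.47°C (parcel warmer than environment)

Parcel:
  300–800 m, dry: Δz = 0.5 km ⇒ ΔT = -4.8°C; T = 23.8°C
  800–2600 m, saturated: Δz = 1.8 km ⇒ ΔT = -10.8°C; T = 13°C
Environment:
  300–2600 m, environment: Δz = 2.3 km ⇒ ΔT = -25.07°C; T = 3.53°C
T_parcel − T_env = 13 − 3.53 = +9.47°C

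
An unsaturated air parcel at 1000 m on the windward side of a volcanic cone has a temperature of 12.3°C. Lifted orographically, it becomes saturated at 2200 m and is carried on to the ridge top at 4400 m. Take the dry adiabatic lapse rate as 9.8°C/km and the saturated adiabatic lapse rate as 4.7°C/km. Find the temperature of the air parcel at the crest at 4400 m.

From 1000 m to 2200 m (dry): cools by 9.8 × 1.2 = 11.76°C, giving 0.54°C.
From 2200 m to 4400 m (saturated): cools by 4.7 × 2.2 = 10.34°C, giving -9.8°C.

-9.8°C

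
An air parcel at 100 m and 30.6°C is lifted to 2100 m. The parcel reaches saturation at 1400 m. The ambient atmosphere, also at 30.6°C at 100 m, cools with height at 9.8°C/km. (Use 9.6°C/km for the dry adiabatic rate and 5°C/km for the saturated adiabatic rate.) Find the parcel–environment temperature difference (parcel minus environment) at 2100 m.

Parcel:
  100–1400 m, dry: Δz = 1.3 km ⇒ ΔT = -12.48°C; T = 18.12°C
  1400–2100 m, saturated: Δz = 0.7 km ⇒ ΔT = -3.5°C; T = 14.62°C
Environment:
  100–2100 m, environment: Δz = 2 km ⇒ ΔT = -19.6°C; T = 11°C
T_parcel − T_env = 14.62 − 11 = +3.62°C

+3.62°C (parcel warmer than environment)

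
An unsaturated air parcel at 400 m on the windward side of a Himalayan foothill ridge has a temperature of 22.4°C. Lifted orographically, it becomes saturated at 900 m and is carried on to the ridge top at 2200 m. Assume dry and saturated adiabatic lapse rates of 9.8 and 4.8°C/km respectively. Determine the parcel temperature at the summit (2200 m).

400 → 900 m (dry, 9.8°C/km): ΔT = -9.8 × 0.5 = -4.9°C → T = 17.5°C
900 → 2200 m (saturated, 4.8°C/km): ΔT = -4.8 × 1.3 = -6.24°C → T = 11.26°C

11.26°C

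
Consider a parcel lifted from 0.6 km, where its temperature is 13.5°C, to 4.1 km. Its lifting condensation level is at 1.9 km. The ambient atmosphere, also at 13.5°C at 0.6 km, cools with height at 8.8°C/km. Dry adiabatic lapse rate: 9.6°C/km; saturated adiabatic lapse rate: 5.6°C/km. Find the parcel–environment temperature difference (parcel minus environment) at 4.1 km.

Parcel:
  600 → 1900 m (dry, 9.6°C/km): ΔT = -9.6 × 1.3 = -12.48°C → T = 1.02°C
  1900 → 4100 m (saturated, 5.6°C/km): ΔT = -5.6 × 2.2 = -12.32°C → T = -11.3°C
Environment:
  600 → 4100 m (environment, 8.8°C/km): ΔT = -8.8 × 3.5 = -30.8°C → T = -17.3°C
T_parcel − T_env = -11.3 − (-17.3) = +6°C

+6°C (parcel warmer than environment)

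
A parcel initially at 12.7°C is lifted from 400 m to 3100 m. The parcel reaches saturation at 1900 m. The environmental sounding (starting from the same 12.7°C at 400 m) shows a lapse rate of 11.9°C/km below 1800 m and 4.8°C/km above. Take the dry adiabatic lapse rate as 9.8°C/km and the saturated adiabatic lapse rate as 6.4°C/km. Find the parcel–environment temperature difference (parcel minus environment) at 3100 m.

+0.52°C (parcel warmer than environment)

Parcel:
  From 400 m to 1900 m (dry): cools by 9.8 × 1.5 = 14.7°C, giving -2°C.
  From 1900 m to 3100 m (saturated): cools by 6.4 × 1.2 = 7.68°C, giving -9.68°C.
Environment:
  From 400 m to 1800 m (environment, lower layer): cools by 11.9 × 1.4 = 16.66°C, giving -3.96°C.
  From 1800 m to 3100 m (environment, upper layer): cools by 4.8 × 1.3 = 6.24°C, giving -10.2°C.
T_parcel − T_env = -9.68 − (-10.2) = +0.52°C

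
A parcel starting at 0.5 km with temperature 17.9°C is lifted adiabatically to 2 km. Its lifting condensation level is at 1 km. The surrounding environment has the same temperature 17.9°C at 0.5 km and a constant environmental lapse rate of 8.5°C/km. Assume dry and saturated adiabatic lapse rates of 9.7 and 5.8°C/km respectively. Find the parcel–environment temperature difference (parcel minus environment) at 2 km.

Parcel:
  500–1000 m, dry: Δz = 0.5 km ⇒ ΔT = -4.85°C; T = 13.05°C
  1000–2000 m, saturated: Δz = 1 km ⇒ ΔT = -5.8°C; T = 7.25°C
Environment:
  500–2000 m, environment: Δz = 1.5 km ⇒ ΔT = -12.75°C; T = 5.15°C
T_parcel − T_env = 7.25 − 5.15 = +2.1°C

+2.1°C (parcel warmer than environment)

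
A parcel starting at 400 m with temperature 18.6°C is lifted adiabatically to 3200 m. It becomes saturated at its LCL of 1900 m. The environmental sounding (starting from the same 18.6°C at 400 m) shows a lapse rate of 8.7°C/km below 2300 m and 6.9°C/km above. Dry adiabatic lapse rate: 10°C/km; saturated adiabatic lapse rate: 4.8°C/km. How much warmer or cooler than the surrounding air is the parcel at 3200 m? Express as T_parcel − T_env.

Parcel:
  From 400 m to 1900 m (dry): cools by 10 × 1.5 = 15°C, giving 3.6°C.
  From 1900 m to 3200 m (saturated): cools by 4.8 × 1.3 = 6.24°C, giving -2.64°C.
Environment:
  From 400 m to 2300 m (environment, lower layer): cools by 8.7 × 1.9 = 16.53°C, giving 2.07°C.
  From 2300 m to 3200 m (environment, upper layer): cools by 6.9 × 0.9 = 6.21°C, giving -4.14°C.
T_parcel − T_env = -2.64 − (-4.14) = +1.5°C

+1.5°C (parcel warmer than environment)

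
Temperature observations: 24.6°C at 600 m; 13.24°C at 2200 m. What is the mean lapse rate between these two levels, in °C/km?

Γ = −ΔT/Δz = (24.6 − 13.24) / (2200 − 600) m
  = 11.36°C / 1.6 km = 7.1°C/km

7.1°C/km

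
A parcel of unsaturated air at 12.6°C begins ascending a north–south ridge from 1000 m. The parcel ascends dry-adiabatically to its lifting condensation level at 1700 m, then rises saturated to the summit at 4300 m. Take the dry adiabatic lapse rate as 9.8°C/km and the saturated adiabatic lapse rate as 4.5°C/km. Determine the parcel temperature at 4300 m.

1000 → 1700 m (dry, 9.8°C/km): ΔT = -9.8 × 0.7 = -6.86°C → T = 5.74°C
1700 → 4300 m (saturated, 4.5°C/km): ΔT = -4.5 × 2.6 = -11.7°C → T = -5.96°C

-5.96°C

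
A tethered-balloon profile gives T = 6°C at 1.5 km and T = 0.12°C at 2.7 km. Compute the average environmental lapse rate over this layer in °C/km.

4.9°C/km

Γ = −ΔT/Δz = (6 − 0.12) / (2700 − 1500) m
  = 5.88°C / 1.2 km = 4.9°C/km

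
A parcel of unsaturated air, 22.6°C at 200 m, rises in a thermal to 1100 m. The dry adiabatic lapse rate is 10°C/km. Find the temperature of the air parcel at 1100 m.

From 200 m to 1100 m (dry adiabatic): cools by 10 × 0.9 = 9°C, giving 13.6°C.

13.6°C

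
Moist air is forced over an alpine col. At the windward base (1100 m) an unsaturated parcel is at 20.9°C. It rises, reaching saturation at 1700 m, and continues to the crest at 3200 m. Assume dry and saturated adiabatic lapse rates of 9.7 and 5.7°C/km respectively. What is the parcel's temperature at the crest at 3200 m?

1100–1700 m, dry: Δz = 0.6 km ⇒ ΔT = -5.82°C; T = 15.08°C
1700–3200 m, saturated: Δz = 1.5 km ⇒ ΔT = -8.55°C; T = 6.53°C

6.53°C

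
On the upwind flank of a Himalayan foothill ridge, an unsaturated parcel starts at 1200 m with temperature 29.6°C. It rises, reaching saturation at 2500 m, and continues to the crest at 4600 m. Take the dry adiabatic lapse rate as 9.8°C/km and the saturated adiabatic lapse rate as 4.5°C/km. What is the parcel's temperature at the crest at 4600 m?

7.41°C

Dry to 2500 m: -9.8 × 1.3 km = -12.74°C, so T = 16.86°C.
Saturated to 4600 m: -4.5 × 2.1 km = -9.45°C, so T = 7.41°C.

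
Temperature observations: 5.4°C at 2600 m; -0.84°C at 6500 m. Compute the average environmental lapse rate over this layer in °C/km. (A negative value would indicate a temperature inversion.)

Γ = −ΔT/Δz = (5.4 − (-0.84)) / (6500 − 2600) m
  = 6.24°C / 3.9 km = 1.6°C/km

1.6°C/km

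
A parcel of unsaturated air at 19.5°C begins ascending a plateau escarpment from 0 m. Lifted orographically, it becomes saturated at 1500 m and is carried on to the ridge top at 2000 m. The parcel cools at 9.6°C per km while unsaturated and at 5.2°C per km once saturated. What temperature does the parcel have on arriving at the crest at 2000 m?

2.5°C

Dry to 1500 m: -9.6 × 1.5 km = -14.4°C, so T = 5.1°C.
Saturated to 2000 m: -5.2 × 0.5 km = -2.6°C, so T = 2.5°C.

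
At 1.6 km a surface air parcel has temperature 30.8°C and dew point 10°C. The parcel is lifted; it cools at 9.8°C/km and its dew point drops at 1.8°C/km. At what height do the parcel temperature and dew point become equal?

4.2 km

T and T_d converge at 9.8 − 1.8 = 8°C per km
Height above start = (30.8 − 10) / 8 = 2.6 km
LCL altitude = 1600 m + 2600 m = 4200 m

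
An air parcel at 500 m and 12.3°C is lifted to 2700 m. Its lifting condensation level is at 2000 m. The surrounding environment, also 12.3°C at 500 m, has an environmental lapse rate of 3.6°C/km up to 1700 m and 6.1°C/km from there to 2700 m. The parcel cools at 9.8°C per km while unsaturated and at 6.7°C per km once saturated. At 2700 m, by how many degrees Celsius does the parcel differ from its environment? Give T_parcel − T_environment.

Parcel:
  Dry to 2000 m: -9.8 × 1.5 km = -14.7°C, so T = -2.4°C.
  Saturated to 2700 m: -6.7 × 0.7 km = -4.69°C, so T = -7.09°C.
Environment:
  Environment, lower layer to 1700 m: -3.6 × 1.2 km = -4.32°C, so T = 7.98°C.
  Environment, upper layer to 2700 m: -6.1 × 1 km = -6.1°C, so T = 1.88°C.
T_parcel − T_env = -7.09 − 1.88 = -8.97°C

-8.97°C (parcel cooler than environment)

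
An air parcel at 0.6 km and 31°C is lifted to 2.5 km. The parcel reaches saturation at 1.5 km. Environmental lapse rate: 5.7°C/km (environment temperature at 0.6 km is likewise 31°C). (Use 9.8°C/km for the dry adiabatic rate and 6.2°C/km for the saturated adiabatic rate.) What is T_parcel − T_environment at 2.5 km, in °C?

Parcel:
  600 → 1500 m (dry, 9.8°C/km): ΔT = -9.8 × 0.9 = -8.82°C → T = 22.18°C
  1500 → 2500 m (saturated, 6.2°C/km): ΔT = -6.2 × 1 = -6.2°C → T = 15.98°C
Environment:
  600 → 2500 m (environment, 5.7°C/km): ΔT = -5.7 × 1.9 = -10.83°C → T = 20.17°C
T_parcel − T_env = 15.98 − 20.17 = -4.19°C

-4.19°C (parcel cooler than environment)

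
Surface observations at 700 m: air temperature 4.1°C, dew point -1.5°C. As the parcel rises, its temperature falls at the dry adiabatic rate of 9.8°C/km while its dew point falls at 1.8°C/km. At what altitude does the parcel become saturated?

T and T_d converge at 9.8 − 1.8 = 8°C per km
Height above start = (4.1 − (-1.5)) / 8 = 0.7 km
LCL altitude = 700 m + 700 m = 1400 m

1400 m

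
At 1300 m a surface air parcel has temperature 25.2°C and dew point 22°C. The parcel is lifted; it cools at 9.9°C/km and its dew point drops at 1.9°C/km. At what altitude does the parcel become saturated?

1700 m

T and T_d converge at 9.9 − 1.9 = 8°C per km
Height above start = (25.2 − 22) / 8 = 0.4 km
LCL altitude = 1300 m + 400 m = 1700 m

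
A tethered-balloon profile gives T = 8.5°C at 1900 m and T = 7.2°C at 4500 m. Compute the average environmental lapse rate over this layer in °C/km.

0.5°C/km

Γ = −ΔT/Δz = (8.5 − 7.2) / (4500 − 1900) m
  = 1.3°C / 2.6 km = 0.5°C/km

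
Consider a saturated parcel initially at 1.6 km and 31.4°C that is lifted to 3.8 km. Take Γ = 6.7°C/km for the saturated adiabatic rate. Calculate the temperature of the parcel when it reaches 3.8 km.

16.66°C

Saturated adiabatic to 3800 m: -6.7 × 2.2 km = -14.74°C, so T = 16.66°C.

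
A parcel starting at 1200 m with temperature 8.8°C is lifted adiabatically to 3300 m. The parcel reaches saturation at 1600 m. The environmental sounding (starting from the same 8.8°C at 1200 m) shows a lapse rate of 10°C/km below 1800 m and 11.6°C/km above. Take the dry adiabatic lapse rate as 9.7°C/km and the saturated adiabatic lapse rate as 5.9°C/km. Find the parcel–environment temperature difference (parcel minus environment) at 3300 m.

+9.49°C (parcel warmer than environment)

Parcel:
  From 1200 m to 1600 m (dry): cools by 9.7 × 0.4 = 3.88°C, giving 4.92°C.
  From 1600 m to 3300 m (saturated): cools by 5.9 × 1.7 = 10.03°C, giving -5.11°C.
Environment:
  From 1200 m to 1800 m (environment, lower layer): cools by 10 × 0.6 = 6°C, giving 2.8°C.
  From 1800 m to 3300 m (environment, upper layer): cools by 11.6 × 1.5 = 17.4°C, giving -14.6°C.
T_parcel − T_env = -5.11 − (-14.6) = +9.49°C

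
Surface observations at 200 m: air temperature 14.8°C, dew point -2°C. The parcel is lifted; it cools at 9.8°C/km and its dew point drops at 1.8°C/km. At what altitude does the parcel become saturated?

T and T_d converge at 9.8 − 1.8 = 8°C per km
Height above start = (14.8 − (-2)) / 8 = 2.1 km
LCL altitude = 200 m + 2100 m = 2300 m

2300 m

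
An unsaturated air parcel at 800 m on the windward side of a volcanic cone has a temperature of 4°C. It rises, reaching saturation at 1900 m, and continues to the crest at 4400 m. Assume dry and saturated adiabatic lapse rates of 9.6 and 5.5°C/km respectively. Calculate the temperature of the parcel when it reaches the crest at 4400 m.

From 800 m to 1900 m (dry): cools by 9.6 × 1.1 = 10.56°C, giving -6.56°C.
From 1900 m to 4400 m (saturated): cools by 5.5 × 2.5 = 13.75°C, giving -20.31°C.

-20.31°C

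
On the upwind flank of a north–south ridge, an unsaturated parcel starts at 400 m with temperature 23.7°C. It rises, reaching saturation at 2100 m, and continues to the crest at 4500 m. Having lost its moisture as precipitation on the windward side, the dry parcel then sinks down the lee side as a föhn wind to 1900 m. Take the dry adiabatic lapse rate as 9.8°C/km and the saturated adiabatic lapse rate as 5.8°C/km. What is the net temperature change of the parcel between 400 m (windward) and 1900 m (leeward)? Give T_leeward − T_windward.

-5.1°C

Dry to 2100 m: -9.8 × 1.7 km = -16.66°C, so T = 7.04°C.
Saturated to 4500 m: -5.8 × 2.4 km = -13.92°C, so T = -6.88°C.
Dry descent to 1900 m: +9.8 × 2.6 km = +25.48°C, so T = 18.6°C.
Net change vs windward start: 18.6 − 23.7 = -5.1°C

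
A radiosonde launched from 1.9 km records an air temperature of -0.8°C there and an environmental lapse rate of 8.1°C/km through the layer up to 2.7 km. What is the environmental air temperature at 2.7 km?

1900–2700 m, environmental: Δz = 0.8 km ⇒ ΔT = -6.48°C; T = -7.28°C

-7.28°C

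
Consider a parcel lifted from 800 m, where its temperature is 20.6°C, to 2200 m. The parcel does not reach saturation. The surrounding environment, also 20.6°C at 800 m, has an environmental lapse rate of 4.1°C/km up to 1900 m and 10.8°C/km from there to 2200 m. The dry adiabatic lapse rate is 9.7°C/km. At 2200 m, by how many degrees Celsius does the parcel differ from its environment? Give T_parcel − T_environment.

-5.83°C (parcel cooler than environment)

Parcel:
  Dry to 2200 m: -9.7 × 1.4 km = -13.58°C, so T = 7.02°C.
Environment:
  Environment, lower layer to 1900 m: -4.1 × 1.1 km = -4.51°C, so T = 16.09°C.
  Environment, upper layer to 2200 m: -10.8 × 0.3 km = -3.24°C, so T = 12.85°C.
T_parcel − T_env = 7.02 − 12.85 = -5.83°C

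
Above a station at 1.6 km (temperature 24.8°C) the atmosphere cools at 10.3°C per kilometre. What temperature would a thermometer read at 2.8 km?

Environmental to 2800 m: -10.3 × 1.2 km = -12.36°C, so T = 12.44°C.

12.44°C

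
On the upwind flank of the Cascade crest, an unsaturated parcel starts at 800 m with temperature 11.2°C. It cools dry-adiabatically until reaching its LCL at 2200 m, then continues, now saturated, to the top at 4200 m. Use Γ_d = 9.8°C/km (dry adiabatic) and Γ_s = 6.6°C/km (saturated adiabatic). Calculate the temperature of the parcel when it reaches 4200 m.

-15.72°C

Dry to 2200 m: -9.8 × 1.4 km = -13.72°C, so T = -2.52°C.
Saturated to 4200 m: -6.6 × 2 km = -13.2°C, so T = -15.72°C.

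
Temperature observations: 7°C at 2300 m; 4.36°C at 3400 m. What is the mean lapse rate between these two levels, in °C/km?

2.4°C/km

Γ = −ΔT/Δz = (7 − 4.36) / (3400 − 2300) m
  = 2.64°C / 1.1 km = 2.4°C/km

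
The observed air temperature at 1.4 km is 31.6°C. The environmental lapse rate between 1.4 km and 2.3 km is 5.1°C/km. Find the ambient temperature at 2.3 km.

27.01°C

From 1400 m to 2300 m (environmental): cools by 5.1 × 0.9 = 4.59°C, giving 27.01°C.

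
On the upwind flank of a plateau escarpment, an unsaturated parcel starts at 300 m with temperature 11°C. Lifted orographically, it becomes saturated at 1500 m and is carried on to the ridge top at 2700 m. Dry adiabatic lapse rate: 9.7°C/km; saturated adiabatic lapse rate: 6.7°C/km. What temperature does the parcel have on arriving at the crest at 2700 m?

Dry to 1500 m: -9.7 × 1.2 km = -11.64°C, so T = -0.64°C.
Saturated to 2700 m: -6.7 × 1.2 km = -8.04°C, so T = -8.68°C.

-8.68°C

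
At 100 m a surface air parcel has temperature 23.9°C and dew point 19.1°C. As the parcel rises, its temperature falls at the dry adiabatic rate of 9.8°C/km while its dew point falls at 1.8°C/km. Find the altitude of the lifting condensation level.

T and T_d converge at 9.8 − 1.8 = 8°C per km
Height above start = (23.9 − 19.1) / 8 = 0.6 km
LCL altitude = 100 m + 600 m = 700 m

700 m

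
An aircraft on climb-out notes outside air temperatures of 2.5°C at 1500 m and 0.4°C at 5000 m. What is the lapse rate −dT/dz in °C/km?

0.6°C/km

Γ = −ΔT/Δz = (2.5 − 0.4) / (5000 − 1500) m
  = 2.1°C / 3.5 km = 0.6°C/km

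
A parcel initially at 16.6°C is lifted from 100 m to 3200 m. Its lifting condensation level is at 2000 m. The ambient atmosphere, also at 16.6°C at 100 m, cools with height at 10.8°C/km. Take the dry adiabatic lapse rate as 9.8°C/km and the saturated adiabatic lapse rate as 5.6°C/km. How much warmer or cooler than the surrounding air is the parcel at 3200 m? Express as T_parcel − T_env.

+8.14°C (parcel warmer than environment)

Parcel:
  Dry to 2000 m: -9.8 × 1.9 km = -18.62°C, so T = -2.02°C.
  Saturated to 3200 m: -5.6 × 1.2 km = -6.72°C, so T = -8.74°C.
Environment:
  Environment to 3200 m: -10.8 × 3.1 km = -33.48°C, so T = -16.88°C.
T_parcel − T_env = -8.74 − (-16.88) = +8.14°C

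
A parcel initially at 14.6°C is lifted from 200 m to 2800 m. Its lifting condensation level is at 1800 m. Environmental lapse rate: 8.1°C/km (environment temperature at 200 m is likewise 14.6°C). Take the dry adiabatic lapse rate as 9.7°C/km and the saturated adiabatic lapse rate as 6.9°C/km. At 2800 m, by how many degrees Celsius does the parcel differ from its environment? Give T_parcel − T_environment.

-1.36°C (parcel cooler than environment)

Parcel:
  From 200 m to 1800 m (dry): cools by 9.7 × 1.6 = 15.52°C, giving -0.92°C.
  From 1800 m to 2800 m (saturated): cools by 6.9 × 1 = 6.9°C, giving -7.82°C.
Environment:
  From 200 m to 2800 m (environment): cools by 8.1 × 2.6 = 21.06°C, giving -6.46°C.
T_parcel − T_env = -7.82 − (-6.46) = -1.36°C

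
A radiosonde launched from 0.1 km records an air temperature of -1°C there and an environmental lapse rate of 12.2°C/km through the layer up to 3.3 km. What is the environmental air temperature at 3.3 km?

-40.04°C

Environmental to 3300 m: -12.2 × 3.2 km = -39.04°C, so T = -40.04°C.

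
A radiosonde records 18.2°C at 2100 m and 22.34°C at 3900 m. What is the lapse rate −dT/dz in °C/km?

Γ = −ΔT/Δz = (18.2 − 22.34) / (3900 − 2100) m
  = -4.14°C / 1.8 km = -2.3°C/km

-2.3°C/km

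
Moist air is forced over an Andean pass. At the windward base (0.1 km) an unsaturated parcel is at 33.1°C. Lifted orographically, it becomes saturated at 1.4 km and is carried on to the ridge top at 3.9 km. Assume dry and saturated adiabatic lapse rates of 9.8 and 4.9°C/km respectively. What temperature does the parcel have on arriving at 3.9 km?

8.11°C

Dry to 1400 m: -9.8 × 1.3 km = -12.74°C, so T = 20.36°C.
Saturated to 3900 m: -4.9 × 2.5 km = -12.25°C, so T = 8.11°C.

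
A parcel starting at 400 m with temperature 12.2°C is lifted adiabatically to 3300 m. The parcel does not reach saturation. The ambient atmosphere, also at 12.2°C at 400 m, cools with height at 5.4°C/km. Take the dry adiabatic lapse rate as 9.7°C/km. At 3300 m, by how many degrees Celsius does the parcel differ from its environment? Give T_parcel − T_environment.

-12.47°C (parcel cooler than environment)

Parcel:
  Dry to 3300 m: -9.7 × 2.9 km = -28.13°C, so T = -15.93°C.
Environment:
  Environment to 3300 m: -5.4 × 2.9 km = -15.66°C, so T = -3.46°C.
T_parcel − T_env = -15.93 − (-3.46) = -12.47°C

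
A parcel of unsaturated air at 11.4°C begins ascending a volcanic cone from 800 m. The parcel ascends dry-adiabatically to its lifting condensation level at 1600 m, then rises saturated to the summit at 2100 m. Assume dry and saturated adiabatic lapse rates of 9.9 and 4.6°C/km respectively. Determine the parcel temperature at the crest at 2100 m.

1.18°C

800 → 1600 m (dry, 9.9°C/km): ΔT = -9.9 × 0.8 = -7.92°C → T = 3.48°C
1600 → 2100 m (saturated, 4.6°C/km): ΔT = -4.6 × 0.5 = -2.3°C → T = 1.18°C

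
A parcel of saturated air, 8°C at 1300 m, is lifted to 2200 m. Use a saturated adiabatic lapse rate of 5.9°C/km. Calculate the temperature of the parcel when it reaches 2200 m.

1300–2200 m, saturated adiabatic: Δz = 0.9 km ⇒ ΔT = -5.31°C; T = 2.69°C

2.69°C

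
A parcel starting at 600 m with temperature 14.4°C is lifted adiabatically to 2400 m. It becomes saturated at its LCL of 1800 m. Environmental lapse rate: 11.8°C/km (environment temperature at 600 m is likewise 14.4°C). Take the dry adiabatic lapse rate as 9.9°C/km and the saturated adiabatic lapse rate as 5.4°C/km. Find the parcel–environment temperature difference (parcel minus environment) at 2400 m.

Parcel:
  From 600 m to 1800 m (dry): cools by 9.9 × 1.2 = 11.88°C, giving 2.52°C.
  From 1800 m to 2400 m (saturated): cools by 5.4 × 0.6 = 3.24°C, giving -0.72°C.
Environment:
  From 600 m to 2400 m (environment): cools by 11.8 × 1.8 = 21.24°C, giving -6.84°C.
T_parcel − T_env = -0.72 − (-6.84) = +6.12°C

+6.12°C (parcel warmer than environment)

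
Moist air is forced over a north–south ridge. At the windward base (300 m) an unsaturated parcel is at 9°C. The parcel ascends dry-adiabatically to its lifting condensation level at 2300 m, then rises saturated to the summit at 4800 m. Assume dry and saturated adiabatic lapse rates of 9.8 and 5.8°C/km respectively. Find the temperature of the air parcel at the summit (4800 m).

-25.1°C

300–2300 m, dry: Δz = 2 km ⇒ ΔT = -19.6°C; T = -10.6°C
2300–4800 m, saturated: Δz = 2.5 km ⇒ ΔT = -14.5°C; T = -25.1°C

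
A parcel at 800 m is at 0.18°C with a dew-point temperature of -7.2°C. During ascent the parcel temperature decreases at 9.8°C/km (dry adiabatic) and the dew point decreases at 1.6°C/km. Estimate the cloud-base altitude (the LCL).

1700 m

T and T_d converge at 9.8 − 1.6 = 8.2°C per km
Height above start = (0.18 − (-7.2)) / 8.2 = 0.9 km
LCL altitude = 800 m + 900 m = 1700 m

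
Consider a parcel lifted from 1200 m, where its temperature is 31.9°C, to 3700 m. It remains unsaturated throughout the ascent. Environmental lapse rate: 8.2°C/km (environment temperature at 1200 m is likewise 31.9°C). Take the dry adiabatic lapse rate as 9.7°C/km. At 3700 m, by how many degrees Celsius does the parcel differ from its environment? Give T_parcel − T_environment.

Parcel:
  1200 → 3700 m (dry, 9.7°C/km): ΔT = -9.7 × 2.5 = -24.25°C → T = 7.65°C
Environment:
  1200 → 3700 m (environment, 8.2°C/km): ΔT = -8.2 × 2.5 = -20.5°C → T = 11.4°C
T_parcel − T_env = 7.65 − 11.4 = -3.75°C

-3.75°C (parcel cooler than environment)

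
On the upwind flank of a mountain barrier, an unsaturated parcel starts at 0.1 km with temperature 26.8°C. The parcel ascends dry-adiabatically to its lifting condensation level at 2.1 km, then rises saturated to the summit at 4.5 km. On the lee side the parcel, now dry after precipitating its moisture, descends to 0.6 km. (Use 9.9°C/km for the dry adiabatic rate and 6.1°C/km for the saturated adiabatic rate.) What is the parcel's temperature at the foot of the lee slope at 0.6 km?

30.97°C

100 → 2100 m (dry, 9.9°C/km): ΔT = -9.9 × 2 = -19.8°C → T = 7°C
2100 → 4500 m (saturated, 6.1°C/km): ΔT = -6.1 × 2.4 = -14.64°C → T = -7.64°C
4500 → 600 m (dry descent, 9.9°C/km): ΔT = +9.9 × 3.9 = +38.61°C → T = 30.97°C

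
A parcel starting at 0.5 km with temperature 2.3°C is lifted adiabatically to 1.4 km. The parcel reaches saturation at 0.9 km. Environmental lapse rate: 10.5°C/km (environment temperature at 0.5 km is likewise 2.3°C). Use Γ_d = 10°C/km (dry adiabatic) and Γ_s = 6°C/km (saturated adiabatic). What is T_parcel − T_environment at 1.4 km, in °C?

+2.45°C (parcel warmer than environment)

Parcel:
  500 → 900 m (dry, 10°C/km): ΔT = -10 × 0.4 = -4°C → T = -1.7°C
  900 → 1400 m (saturated, 6°C/km): ΔT = -6 × 0.5 = -3°C → T = -4.7°C
Environment:
  500 → 1400 m (environment, 10.5°C/km): ΔT = -10.5 × 0.9 = -9.45°C → T = -7.15°C
T_parcel − T_env = -4.7 − (-7.15) = +2.45°C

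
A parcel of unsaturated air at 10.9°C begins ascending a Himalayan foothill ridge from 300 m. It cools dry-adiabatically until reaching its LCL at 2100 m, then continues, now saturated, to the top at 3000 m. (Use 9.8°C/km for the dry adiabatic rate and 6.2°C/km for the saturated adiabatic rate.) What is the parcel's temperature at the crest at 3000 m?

-12.32°C

Dry to 2100 m: -9.8 × 1.8 km = -17.64°C, so T = -6.74°C.
Saturated to 3000 m: -6.2 × 0.9 km = -5.58°C, so T = -12.32°C.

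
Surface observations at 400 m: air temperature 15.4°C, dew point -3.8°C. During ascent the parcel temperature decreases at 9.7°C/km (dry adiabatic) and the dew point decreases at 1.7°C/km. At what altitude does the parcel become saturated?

2800 m

T and T_d converge at 9.7 − 1.7 = 8°C per km
Height above start = (15.4 − (-3.8)) / 8 = 2.4 km
LCL altitude = 400 m + 2400 m = 2800 m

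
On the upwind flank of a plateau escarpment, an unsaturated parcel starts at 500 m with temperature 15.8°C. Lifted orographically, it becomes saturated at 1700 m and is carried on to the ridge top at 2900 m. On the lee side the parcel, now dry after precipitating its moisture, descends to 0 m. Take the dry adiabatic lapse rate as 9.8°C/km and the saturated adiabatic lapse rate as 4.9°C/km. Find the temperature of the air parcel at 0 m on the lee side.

26.58°C

500–1700 m, dry: Δz = 1.2 km ⇒ ΔT = -11.76°C; T = 4.04°C
1700–2900 m, saturated: Δz = 1.2 km ⇒ ΔT = -5.88°C; T = -1.84°C
2900–0 m, dry descent: Δz = 2.9 km ⇒ ΔT = +28.42°C; T = 26.58°C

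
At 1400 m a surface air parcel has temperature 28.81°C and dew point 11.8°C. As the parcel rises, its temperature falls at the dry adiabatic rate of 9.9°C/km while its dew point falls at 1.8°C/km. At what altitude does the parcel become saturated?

T and T_d converge at 9.9 − 1.8 = 8.1°C per km
Height above start = (28.81 − 11.8) / 8.1 = 2.1 km
LCL altitude = 1400 m + 2100 m = 3500 m

3500 m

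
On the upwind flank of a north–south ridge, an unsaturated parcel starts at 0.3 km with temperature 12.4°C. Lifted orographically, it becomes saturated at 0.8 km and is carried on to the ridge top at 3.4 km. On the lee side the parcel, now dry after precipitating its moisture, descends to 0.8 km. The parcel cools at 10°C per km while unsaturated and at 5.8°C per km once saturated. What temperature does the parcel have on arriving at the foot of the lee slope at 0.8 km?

18.32°C

Dry to 800 m: -10 × 0.5 km = -5°C, so T = 7.4°C.
Saturated to 3400 m: -5.8 × 2.6 km = -15.08°C, so T = -7.68°C.
Dry descent to 800 m: +10 × 2.6 km = +26°C, so T = 18.32°C.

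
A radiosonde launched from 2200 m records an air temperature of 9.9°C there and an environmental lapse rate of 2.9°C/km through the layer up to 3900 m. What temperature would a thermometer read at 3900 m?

4.97°C

From 2200 m to 3900 m (environmental): cools by 2.9 × 1.7 = 4.93°C, giving 4.97°C.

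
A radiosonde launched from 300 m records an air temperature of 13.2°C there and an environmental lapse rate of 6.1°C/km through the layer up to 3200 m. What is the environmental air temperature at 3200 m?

From 300 m to 3200 m (environmental): cools by 6.1 × 2.9 = 17.69°C, giving -4.49°C.

-4.49°C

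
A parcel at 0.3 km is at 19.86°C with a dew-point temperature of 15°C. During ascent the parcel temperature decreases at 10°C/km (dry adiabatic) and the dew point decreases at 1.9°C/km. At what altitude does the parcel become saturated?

T and T_d converge at 10 − 1.9 = 8.1°C per km
Height above start = (19.86 − 15) / 8.1 = 0.6 km
LCL altitude = 300 m + 600 m = 900 m

0.9 km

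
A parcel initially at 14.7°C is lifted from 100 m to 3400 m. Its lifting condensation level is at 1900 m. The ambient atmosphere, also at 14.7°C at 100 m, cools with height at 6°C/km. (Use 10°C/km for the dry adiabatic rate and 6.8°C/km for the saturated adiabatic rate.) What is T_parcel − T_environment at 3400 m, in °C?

-8.4°C (parcel cooler than environment)

Parcel:
  From 100 m to 1900 m (dry): cools by 10 × 1.8 = 18°C, giving -3.3°C.
  From 1900 m to 3400 m (saturated): cools by 6.8 × 1.5 = 10.2°C, giving -13.5°C.
Environment:
  From 100 m to 3400 m (environment): cools by 6 × 3.3 = 19.8°C, giving -5.1°C.
T_parcel − T_env = -13.5 − (-5.1) = -8.4°C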